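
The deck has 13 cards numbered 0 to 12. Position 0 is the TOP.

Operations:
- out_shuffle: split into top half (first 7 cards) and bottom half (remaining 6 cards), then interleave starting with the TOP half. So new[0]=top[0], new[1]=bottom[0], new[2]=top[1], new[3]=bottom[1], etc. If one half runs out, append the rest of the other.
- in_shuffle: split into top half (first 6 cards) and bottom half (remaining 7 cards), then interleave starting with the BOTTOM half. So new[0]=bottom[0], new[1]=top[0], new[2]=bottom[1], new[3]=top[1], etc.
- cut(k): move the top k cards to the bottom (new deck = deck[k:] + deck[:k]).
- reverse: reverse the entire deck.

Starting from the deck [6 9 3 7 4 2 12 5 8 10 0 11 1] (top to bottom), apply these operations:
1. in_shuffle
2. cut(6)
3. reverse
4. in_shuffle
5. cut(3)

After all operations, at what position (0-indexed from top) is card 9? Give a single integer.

After op 1 (in_shuffle): [12 6 5 9 8 3 10 7 0 4 11 2 1]
After op 2 (cut(6)): [10 7 0 4 11 2 1 12 6 5 9 8 3]
After op 3 (reverse): [3 8 9 5 6 12 1 2 11 4 0 7 10]
After op 4 (in_shuffle): [1 3 2 8 11 9 4 5 0 6 7 12 10]
After op 5 (cut(3)): [8 11 9 4 5 0 6 7 12 10 1 3 2]
Card 9 is at position 2.

Answer: 2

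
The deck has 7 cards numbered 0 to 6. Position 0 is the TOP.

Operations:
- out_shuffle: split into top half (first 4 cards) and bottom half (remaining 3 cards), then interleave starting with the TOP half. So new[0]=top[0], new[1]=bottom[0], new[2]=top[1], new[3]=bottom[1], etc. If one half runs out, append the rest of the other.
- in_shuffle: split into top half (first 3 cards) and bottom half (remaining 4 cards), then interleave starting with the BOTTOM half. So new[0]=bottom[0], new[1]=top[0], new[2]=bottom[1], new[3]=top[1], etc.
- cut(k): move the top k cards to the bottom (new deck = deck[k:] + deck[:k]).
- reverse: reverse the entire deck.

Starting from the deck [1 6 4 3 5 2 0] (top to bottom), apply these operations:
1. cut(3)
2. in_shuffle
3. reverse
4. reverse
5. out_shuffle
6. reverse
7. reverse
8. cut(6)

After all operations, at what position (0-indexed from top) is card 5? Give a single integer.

After op 1 (cut(3)): [3 5 2 0 1 6 4]
After op 2 (in_shuffle): [0 3 1 5 6 2 4]
After op 3 (reverse): [4 2 6 5 1 3 0]
After op 4 (reverse): [0 3 1 5 6 2 4]
After op 5 (out_shuffle): [0 6 3 2 1 4 5]
After op 6 (reverse): [5 4 1 2 3 6 0]
After op 7 (reverse): [0 6 3 2 1 4 5]
After op 8 (cut(6)): [5 0 6 3 2 1 4]
Card 5 is at position 0.

Answer: 0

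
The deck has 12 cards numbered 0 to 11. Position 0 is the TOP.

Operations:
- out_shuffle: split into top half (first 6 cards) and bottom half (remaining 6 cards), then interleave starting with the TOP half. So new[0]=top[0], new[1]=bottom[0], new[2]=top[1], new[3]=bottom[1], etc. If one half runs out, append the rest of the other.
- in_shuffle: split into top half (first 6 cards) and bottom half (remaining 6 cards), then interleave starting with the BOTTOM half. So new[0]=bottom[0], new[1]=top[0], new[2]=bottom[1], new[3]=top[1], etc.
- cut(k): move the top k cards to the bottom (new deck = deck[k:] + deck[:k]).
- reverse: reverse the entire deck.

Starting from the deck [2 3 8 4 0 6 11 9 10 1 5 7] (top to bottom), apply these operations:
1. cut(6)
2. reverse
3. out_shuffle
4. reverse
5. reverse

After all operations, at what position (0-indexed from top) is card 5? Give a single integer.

After op 1 (cut(6)): [11 9 10 1 5 7 2 3 8 4 0 6]
After op 2 (reverse): [6 0 4 8 3 2 7 5 1 10 9 11]
After op 3 (out_shuffle): [6 7 0 5 4 1 8 10 3 9 2 11]
After op 4 (reverse): [11 2 9 3 10 8 1 4 5 0 7 6]
After op 5 (reverse): [6 7 0 5 4 1 8 10 3 9 2 11]
Card 5 is at position 3.

Answer: 3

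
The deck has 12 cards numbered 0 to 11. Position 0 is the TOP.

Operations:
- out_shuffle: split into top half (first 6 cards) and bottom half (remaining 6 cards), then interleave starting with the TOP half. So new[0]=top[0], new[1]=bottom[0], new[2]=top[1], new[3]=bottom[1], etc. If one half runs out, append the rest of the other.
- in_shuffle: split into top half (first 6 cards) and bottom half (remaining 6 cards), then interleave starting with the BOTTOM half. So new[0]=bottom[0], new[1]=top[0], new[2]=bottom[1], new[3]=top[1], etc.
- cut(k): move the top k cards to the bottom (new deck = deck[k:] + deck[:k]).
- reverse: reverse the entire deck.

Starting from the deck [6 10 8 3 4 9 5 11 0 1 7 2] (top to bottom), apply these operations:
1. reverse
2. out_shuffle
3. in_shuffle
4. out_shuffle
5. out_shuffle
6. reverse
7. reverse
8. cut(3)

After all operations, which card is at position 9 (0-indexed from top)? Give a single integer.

Answer: 0

Derivation:
After op 1 (reverse): [2 7 1 0 11 5 9 4 3 8 10 6]
After op 2 (out_shuffle): [2 9 7 4 1 3 0 8 11 10 5 6]
After op 3 (in_shuffle): [0 2 8 9 11 7 10 4 5 1 6 3]
After op 4 (out_shuffle): [0 10 2 4 8 5 9 1 11 6 7 3]
After op 5 (out_shuffle): [0 9 10 1 2 11 4 6 8 7 5 3]
After op 6 (reverse): [3 5 7 8 6 4 11 2 1 10 9 0]
After op 7 (reverse): [0 9 10 1 2 11 4 6 8 7 5 3]
After op 8 (cut(3)): [1 2 11 4 6 8 7 5 3 0 9 10]
Position 9: card 0.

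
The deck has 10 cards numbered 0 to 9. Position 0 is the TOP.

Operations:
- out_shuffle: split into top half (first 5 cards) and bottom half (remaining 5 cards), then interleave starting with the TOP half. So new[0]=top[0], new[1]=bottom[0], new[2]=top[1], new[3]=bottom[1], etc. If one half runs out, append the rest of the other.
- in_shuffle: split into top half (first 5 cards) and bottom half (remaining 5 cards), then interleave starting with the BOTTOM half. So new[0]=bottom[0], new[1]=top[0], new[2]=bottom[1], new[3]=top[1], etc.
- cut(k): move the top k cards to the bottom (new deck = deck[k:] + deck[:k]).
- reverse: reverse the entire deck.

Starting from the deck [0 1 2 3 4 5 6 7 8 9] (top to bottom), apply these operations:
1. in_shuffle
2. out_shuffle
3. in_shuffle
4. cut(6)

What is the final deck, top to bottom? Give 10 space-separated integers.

Answer: 7 8 4 6 3 5 1 2 9 0

Derivation:
After op 1 (in_shuffle): [5 0 6 1 7 2 8 3 9 4]
After op 2 (out_shuffle): [5 2 0 8 6 3 1 9 7 4]
After op 3 (in_shuffle): [3 5 1 2 9 0 7 8 4 6]
After op 4 (cut(6)): [7 8 4 6 3 5 1 2 9 0]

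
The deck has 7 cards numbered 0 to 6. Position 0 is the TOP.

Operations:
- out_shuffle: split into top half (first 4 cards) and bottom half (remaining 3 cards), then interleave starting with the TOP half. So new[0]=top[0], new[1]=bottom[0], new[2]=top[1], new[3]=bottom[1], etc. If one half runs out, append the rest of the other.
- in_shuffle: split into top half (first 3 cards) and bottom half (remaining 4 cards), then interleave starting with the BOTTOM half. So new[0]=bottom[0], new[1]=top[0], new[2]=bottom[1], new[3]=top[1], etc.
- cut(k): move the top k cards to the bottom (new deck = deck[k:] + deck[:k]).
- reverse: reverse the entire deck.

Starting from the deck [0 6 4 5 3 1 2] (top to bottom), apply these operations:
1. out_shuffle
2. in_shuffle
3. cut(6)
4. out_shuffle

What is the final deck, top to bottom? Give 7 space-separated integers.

Answer: 5 3 1 2 0 6 4

Derivation:
After op 1 (out_shuffle): [0 3 6 1 4 2 5]
After op 2 (in_shuffle): [1 0 4 3 2 6 5]
After op 3 (cut(6)): [5 1 0 4 3 2 6]
After op 4 (out_shuffle): [5 3 1 2 0 6 4]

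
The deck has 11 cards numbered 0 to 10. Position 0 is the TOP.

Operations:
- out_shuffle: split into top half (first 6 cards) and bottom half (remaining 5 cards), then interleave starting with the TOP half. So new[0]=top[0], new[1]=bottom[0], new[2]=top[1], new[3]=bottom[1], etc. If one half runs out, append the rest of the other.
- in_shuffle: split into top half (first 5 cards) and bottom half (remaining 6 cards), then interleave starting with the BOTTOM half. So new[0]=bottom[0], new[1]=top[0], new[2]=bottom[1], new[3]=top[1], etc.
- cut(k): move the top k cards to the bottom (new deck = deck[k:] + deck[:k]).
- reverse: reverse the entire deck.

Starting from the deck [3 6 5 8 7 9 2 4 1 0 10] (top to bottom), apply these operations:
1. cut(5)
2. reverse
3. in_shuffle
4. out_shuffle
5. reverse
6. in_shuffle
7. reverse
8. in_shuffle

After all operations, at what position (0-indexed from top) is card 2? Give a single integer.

Answer: 10

Derivation:
After op 1 (cut(5)): [9 2 4 1 0 10 3 6 5 8 7]
After op 2 (reverse): [7 8 5 6 3 10 0 1 4 2 9]
After op 3 (in_shuffle): [10 7 0 8 1 5 4 6 2 3 9]
After op 4 (out_shuffle): [10 4 7 6 0 2 8 3 1 9 5]
After op 5 (reverse): [5 9 1 3 8 2 0 6 7 4 10]
After op 6 (in_shuffle): [2 5 0 9 6 1 7 3 4 8 10]
After op 7 (reverse): [10 8 4 3 7 1 6 9 0 5 2]
After op 8 (in_shuffle): [1 10 6 8 9 4 0 3 5 7 2]
Card 2 is at position 10.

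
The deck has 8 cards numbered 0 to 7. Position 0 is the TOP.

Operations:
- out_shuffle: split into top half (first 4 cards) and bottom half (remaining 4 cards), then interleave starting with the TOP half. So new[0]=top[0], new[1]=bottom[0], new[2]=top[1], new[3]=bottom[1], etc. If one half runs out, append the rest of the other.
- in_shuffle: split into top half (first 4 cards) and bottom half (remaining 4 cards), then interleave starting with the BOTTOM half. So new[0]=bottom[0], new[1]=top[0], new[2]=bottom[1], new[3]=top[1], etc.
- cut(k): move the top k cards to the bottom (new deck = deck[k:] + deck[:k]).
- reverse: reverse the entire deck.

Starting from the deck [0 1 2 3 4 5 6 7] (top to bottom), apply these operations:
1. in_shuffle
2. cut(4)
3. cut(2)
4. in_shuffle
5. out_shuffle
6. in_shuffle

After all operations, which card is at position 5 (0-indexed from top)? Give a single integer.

After op 1 (in_shuffle): [4 0 5 1 6 2 7 3]
After op 2 (cut(4)): [6 2 7 3 4 0 5 1]
After op 3 (cut(2)): [7 3 4 0 5 1 6 2]
After op 4 (in_shuffle): [5 7 1 3 6 4 2 0]
After op 5 (out_shuffle): [5 6 7 4 1 2 3 0]
After op 6 (in_shuffle): [1 5 2 6 3 7 0 4]
Position 5: card 7.

Answer: 7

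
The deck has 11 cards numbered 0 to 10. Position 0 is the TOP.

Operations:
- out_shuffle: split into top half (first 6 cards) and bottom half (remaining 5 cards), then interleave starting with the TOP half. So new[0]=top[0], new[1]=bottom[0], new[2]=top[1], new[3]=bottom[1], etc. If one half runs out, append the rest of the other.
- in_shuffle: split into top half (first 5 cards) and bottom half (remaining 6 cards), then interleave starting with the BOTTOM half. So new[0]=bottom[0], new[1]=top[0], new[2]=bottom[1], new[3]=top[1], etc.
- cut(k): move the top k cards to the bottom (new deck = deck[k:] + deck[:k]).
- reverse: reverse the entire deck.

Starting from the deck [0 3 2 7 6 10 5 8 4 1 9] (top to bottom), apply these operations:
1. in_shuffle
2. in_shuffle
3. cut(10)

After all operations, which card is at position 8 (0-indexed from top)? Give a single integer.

After op 1 (in_shuffle): [10 0 5 3 8 2 4 7 1 6 9]
After op 2 (in_shuffle): [2 10 4 0 7 5 1 3 6 8 9]
After op 3 (cut(10)): [9 2 10 4 0 7 5 1 3 6 8]
Position 8: card 3.

Answer: 3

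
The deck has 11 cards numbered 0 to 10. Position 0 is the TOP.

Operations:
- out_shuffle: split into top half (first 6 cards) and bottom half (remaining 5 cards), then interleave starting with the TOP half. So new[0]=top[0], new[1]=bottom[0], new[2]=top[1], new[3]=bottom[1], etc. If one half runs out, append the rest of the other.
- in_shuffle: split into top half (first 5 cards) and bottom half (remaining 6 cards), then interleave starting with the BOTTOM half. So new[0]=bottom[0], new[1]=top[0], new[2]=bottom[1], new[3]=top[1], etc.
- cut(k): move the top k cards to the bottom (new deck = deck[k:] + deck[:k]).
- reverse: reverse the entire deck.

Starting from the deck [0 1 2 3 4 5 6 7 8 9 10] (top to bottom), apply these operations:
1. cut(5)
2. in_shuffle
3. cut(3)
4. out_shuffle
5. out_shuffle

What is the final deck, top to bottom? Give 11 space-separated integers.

Answer: 6 2 9 5 1 8 4 0 7 3 10

Derivation:
After op 1 (cut(5)): [5 6 7 8 9 10 0 1 2 3 4]
After op 2 (in_shuffle): [10 5 0 6 1 7 2 8 3 9 4]
After op 3 (cut(3)): [6 1 7 2 8 3 9 4 10 5 0]
After op 4 (out_shuffle): [6 9 1 4 7 10 2 5 8 0 3]
After op 5 (out_shuffle): [6 2 9 5 1 8 4 0 7 3 10]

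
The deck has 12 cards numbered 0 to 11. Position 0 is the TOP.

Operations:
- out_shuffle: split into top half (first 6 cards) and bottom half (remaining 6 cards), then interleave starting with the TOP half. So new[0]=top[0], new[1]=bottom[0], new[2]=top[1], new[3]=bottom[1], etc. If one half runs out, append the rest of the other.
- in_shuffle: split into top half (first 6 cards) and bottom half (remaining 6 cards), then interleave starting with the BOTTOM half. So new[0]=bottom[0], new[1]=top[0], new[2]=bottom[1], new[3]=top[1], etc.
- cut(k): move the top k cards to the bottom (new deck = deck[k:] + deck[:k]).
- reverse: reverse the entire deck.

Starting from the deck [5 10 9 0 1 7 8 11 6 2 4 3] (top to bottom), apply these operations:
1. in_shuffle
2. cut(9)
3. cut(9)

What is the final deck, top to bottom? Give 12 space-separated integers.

After op 1 (in_shuffle): [8 5 11 10 6 9 2 0 4 1 3 7]
After op 2 (cut(9)): [1 3 7 8 5 11 10 6 9 2 0 4]
After op 3 (cut(9)): [2 0 4 1 3 7 8 5 11 10 6 9]

Answer: 2 0 4 1 3 7 8 5 11 10 6 9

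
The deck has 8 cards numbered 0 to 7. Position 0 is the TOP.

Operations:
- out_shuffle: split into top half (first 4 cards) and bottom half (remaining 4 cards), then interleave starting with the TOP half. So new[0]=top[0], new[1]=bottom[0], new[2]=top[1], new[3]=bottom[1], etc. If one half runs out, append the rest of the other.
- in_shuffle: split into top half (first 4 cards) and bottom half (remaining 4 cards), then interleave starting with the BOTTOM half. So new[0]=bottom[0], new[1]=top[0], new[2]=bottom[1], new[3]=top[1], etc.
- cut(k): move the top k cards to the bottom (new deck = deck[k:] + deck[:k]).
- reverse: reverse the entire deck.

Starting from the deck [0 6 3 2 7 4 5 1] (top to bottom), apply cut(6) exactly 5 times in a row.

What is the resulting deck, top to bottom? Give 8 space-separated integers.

After op 1 (cut(6)): [5 1 0 6 3 2 7 4]
After op 2 (cut(6)): [7 4 5 1 0 6 3 2]
After op 3 (cut(6)): [3 2 7 4 5 1 0 6]
After op 4 (cut(6)): [0 6 3 2 7 4 5 1]
After op 5 (cut(6)): [5 1 0 6 3 2 7 4]

Answer: 5 1 0 6 3 2 7 4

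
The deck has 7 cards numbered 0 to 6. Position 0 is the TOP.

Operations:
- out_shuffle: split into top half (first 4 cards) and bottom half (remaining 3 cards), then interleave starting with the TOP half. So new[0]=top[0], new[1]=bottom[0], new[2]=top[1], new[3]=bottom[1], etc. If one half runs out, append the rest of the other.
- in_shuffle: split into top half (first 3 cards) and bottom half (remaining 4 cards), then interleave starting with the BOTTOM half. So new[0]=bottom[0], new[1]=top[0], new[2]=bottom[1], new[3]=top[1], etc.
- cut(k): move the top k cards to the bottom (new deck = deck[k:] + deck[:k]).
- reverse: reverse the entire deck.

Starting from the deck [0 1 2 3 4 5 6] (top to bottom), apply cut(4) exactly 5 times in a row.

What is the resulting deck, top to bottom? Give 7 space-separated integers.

Answer: 6 0 1 2 3 4 5

Derivation:
After op 1 (cut(4)): [4 5 6 0 1 2 3]
After op 2 (cut(4)): [1 2 3 4 5 6 0]
After op 3 (cut(4)): [5 6 0 1 2 3 4]
After op 4 (cut(4)): [2 3 4 5 6 0 1]
After op 5 (cut(4)): [6 0 1 2 3 4 5]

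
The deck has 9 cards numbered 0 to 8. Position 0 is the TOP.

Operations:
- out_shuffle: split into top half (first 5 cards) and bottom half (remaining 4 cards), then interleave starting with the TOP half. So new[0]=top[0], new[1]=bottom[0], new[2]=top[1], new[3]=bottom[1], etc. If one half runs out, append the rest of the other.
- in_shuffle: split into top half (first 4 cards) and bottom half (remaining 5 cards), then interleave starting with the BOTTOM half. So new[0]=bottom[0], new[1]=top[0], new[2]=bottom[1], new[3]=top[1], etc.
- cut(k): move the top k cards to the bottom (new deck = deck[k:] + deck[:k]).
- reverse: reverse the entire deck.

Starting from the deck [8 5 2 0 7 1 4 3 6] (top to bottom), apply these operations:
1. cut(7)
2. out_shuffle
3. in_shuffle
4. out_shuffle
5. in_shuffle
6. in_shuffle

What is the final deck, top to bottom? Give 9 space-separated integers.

After op 1 (cut(7)): [3 6 8 5 2 0 7 1 4]
After op 2 (out_shuffle): [3 0 6 7 8 1 5 4 2]
After op 3 (in_shuffle): [8 3 1 0 5 6 4 7 2]
After op 4 (out_shuffle): [8 6 3 4 1 7 0 2 5]
After op 5 (in_shuffle): [1 8 7 6 0 3 2 4 5]
After op 6 (in_shuffle): [0 1 3 8 2 7 4 6 5]

Answer: 0 1 3 8 2 7 4 6 5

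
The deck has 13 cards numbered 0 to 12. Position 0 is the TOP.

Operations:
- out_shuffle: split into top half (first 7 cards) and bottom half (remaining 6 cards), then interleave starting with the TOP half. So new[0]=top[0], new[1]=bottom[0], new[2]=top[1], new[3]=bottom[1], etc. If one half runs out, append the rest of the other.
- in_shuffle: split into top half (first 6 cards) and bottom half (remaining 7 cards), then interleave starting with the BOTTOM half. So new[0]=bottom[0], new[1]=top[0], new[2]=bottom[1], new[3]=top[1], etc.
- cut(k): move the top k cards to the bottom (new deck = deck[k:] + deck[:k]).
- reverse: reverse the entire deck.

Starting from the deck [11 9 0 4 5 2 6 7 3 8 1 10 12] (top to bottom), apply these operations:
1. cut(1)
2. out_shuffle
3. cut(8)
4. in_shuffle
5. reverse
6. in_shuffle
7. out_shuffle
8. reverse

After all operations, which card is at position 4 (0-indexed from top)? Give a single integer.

Answer: 8

Derivation:
After op 1 (cut(1)): [9 0 4 5 2 6 7 3 8 1 10 12 11]
After op 2 (out_shuffle): [9 3 0 8 4 1 5 10 2 12 6 11 7]
After op 3 (cut(8)): [2 12 6 11 7 9 3 0 8 4 1 5 10]
After op 4 (in_shuffle): [3 2 0 12 8 6 4 11 1 7 5 9 10]
After op 5 (reverse): [10 9 5 7 1 11 4 6 8 12 0 2 3]
After op 6 (in_shuffle): [4 10 6 9 8 5 12 7 0 1 2 11 3]
After op 7 (out_shuffle): [4 7 10 0 6 1 9 2 8 11 5 3 12]
After op 8 (reverse): [12 3 5 11 8 2 9 1 6 0 10 7 4]
Position 4: card 8.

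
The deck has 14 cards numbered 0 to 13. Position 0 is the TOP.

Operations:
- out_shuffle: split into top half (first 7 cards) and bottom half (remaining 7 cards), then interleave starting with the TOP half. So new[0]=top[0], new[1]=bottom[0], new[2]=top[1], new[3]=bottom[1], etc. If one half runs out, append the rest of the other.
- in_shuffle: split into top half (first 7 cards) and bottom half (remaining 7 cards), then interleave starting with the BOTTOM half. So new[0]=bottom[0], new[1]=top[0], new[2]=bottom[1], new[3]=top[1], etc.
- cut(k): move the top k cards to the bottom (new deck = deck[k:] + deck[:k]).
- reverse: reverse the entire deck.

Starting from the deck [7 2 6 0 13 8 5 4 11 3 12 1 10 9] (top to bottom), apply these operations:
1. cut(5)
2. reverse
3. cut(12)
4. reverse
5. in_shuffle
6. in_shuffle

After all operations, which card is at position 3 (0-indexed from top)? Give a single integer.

After op 1 (cut(5)): [8 5 4 11 3 12 1 10 9 7 2 6 0 13]
After op 2 (reverse): [13 0 6 2 7 9 10 1 12 3 11 4 5 8]
After op 3 (cut(12)): [5 8 13 0 6 2 7 9 10 1 12 3 11 4]
After op 4 (reverse): [4 11 3 12 1 10 9 7 2 6 0 13 8 5]
After op 5 (in_shuffle): [7 4 2 11 6 3 0 12 13 1 8 10 5 9]
After op 6 (in_shuffle): [12 7 13 4 1 2 8 11 10 6 5 3 9 0]
Position 3: card 4.

Answer: 4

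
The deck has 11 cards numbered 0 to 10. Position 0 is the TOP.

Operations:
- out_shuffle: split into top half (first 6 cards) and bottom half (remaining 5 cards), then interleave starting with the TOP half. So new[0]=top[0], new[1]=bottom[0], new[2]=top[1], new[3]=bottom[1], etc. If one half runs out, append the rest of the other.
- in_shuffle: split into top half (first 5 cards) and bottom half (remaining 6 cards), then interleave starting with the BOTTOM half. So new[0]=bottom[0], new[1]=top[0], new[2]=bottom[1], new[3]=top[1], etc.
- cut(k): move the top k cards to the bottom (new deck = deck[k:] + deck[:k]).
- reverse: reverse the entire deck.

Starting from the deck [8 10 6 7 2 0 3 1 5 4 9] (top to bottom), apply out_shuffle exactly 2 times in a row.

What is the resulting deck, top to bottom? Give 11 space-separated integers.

Answer: 8 7 3 4 10 2 1 9 6 0 5

Derivation:
After op 1 (out_shuffle): [8 3 10 1 6 5 7 4 2 9 0]
After op 2 (out_shuffle): [8 7 3 4 10 2 1 9 6 0 5]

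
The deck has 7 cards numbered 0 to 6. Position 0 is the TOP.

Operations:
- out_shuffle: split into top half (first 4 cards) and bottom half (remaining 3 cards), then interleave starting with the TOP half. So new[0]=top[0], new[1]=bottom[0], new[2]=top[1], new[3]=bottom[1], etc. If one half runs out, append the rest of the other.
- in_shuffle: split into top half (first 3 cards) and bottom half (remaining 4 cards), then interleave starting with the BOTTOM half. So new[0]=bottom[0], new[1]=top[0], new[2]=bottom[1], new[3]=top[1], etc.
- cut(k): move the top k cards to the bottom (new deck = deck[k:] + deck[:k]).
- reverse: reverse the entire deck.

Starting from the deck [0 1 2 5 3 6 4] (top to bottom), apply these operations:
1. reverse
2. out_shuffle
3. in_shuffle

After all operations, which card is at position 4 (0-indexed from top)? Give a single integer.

After op 1 (reverse): [4 6 3 5 2 1 0]
After op 2 (out_shuffle): [4 2 6 1 3 0 5]
After op 3 (in_shuffle): [1 4 3 2 0 6 5]
Position 4: card 0.

Answer: 0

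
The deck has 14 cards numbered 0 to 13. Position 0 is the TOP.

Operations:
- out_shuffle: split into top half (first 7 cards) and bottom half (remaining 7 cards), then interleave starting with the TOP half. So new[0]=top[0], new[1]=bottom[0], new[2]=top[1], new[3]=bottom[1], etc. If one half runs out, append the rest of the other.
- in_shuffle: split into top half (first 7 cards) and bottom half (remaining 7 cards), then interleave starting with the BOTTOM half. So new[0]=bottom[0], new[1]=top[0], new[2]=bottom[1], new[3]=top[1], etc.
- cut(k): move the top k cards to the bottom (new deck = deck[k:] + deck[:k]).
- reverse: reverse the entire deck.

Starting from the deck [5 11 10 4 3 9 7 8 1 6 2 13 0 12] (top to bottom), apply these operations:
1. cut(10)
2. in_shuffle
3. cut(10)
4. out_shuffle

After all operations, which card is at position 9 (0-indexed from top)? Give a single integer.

After op 1 (cut(10)): [2 13 0 12 5 11 10 4 3 9 7 8 1 6]
After op 2 (in_shuffle): [4 2 3 13 9 0 7 12 8 5 1 11 6 10]
After op 3 (cut(10)): [1 11 6 10 4 2 3 13 9 0 7 12 8 5]
After op 4 (out_shuffle): [1 13 11 9 6 0 10 7 4 12 2 8 3 5]
Position 9: card 12.

Answer: 12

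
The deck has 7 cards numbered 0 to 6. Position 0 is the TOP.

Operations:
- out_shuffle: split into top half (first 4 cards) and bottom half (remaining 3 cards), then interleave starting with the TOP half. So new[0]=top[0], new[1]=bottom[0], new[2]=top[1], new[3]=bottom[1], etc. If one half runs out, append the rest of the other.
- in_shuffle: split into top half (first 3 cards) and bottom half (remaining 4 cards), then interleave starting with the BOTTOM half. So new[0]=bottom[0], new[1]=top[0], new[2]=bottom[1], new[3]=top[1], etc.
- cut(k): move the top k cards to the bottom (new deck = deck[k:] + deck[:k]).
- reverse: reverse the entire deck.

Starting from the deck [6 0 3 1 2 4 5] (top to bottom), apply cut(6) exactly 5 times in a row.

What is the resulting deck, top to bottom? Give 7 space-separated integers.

After op 1 (cut(6)): [5 6 0 3 1 2 4]
After op 2 (cut(6)): [4 5 6 0 3 1 2]
After op 3 (cut(6)): [2 4 5 6 0 3 1]
After op 4 (cut(6)): [1 2 4 5 6 0 3]
After op 5 (cut(6)): [3 1 2 4 5 6 0]

Answer: 3 1 2 4 5 6 0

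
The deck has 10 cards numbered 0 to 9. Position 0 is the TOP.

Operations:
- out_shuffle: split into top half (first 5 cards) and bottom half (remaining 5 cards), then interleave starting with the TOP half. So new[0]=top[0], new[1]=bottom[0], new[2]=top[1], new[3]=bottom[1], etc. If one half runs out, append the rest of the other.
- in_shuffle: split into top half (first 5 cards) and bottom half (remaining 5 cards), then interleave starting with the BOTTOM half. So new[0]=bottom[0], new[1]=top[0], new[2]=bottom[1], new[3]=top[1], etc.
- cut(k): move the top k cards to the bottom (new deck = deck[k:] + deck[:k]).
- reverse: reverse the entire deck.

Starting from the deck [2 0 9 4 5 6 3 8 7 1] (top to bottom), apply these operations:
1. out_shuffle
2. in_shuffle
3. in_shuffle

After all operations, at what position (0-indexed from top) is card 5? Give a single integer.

After op 1 (out_shuffle): [2 6 0 3 9 8 4 7 5 1]
After op 2 (in_shuffle): [8 2 4 6 7 0 5 3 1 9]
After op 3 (in_shuffle): [0 8 5 2 3 4 1 6 9 7]
Card 5 is at position 2.

Answer: 2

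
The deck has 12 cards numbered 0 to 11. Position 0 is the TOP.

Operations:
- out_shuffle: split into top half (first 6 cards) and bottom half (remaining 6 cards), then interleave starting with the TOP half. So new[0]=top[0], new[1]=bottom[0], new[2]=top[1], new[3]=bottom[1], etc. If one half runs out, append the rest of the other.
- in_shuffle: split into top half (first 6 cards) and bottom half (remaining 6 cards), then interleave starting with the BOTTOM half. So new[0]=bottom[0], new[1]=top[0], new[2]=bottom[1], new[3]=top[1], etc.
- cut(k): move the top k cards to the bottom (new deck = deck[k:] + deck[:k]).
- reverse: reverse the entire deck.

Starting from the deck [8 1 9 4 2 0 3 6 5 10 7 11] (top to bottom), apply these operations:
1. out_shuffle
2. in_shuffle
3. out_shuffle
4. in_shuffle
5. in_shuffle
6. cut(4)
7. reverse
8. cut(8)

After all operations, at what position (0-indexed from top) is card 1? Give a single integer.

After op 1 (out_shuffle): [8 3 1 6 9 5 4 10 2 7 0 11]
After op 2 (in_shuffle): [4 8 10 3 2 1 7 6 0 9 11 5]
After op 3 (out_shuffle): [4 7 8 6 10 0 3 9 2 11 1 5]
After op 4 (in_shuffle): [3 4 9 7 2 8 11 6 1 10 5 0]
After op 5 (in_shuffle): [11 3 6 4 1 9 10 7 5 2 0 8]
After op 6 (cut(4)): [1 9 10 7 5 2 0 8 11 3 6 4]
After op 7 (reverse): [4 6 3 11 8 0 2 5 7 10 9 1]
After op 8 (cut(8)): [7 10 9 1 4 6 3 11 8 0 2 5]
Card 1 is at position 3.

Answer: 3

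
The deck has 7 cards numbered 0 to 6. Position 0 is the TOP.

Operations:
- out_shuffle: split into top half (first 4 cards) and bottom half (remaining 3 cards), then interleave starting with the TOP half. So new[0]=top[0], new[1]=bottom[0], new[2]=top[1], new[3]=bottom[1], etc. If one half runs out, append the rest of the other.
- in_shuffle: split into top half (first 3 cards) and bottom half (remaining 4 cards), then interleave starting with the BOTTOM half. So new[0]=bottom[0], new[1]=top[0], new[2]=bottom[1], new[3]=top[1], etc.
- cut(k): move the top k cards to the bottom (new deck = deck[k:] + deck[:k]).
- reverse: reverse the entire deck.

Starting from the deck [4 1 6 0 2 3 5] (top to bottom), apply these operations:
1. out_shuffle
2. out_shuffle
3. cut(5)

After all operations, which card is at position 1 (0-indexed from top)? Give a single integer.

After op 1 (out_shuffle): [4 2 1 3 6 5 0]
After op 2 (out_shuffle): [4 6 2 5 1 0 3]
After op 3 (cut(5)): [0 3 4 6 2 5 1]
Position 1: card 3.

Answer: 3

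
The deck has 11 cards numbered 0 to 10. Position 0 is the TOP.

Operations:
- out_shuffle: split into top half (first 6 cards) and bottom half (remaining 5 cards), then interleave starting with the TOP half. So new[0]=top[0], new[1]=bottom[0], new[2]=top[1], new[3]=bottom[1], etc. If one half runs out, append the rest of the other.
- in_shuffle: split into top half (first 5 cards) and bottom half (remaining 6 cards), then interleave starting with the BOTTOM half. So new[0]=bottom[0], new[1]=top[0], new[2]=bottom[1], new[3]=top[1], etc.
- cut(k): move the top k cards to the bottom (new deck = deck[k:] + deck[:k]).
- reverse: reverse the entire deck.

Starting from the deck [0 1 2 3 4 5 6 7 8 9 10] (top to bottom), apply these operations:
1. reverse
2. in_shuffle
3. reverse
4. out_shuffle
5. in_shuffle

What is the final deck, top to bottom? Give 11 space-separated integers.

After op 1 (reverse): [10 9 8 7 6 5 4 3 2 1 0]
After op 2 (in_shuffle): [5 10 4 9 3 8 2 7 1 6 0]
After op 3 (reverse): [0 6 1 7 2 8 3 9 4 10 5]
After op 4 (out_shuffle): [0 3 6 9 1 4 7 10 2 5 8]
After op 5 (in_shuffle): [4 0 7 3 10 6 2 9 5 1 8]

Answer: 4 0 7 3 10 6 2 9 5 1 8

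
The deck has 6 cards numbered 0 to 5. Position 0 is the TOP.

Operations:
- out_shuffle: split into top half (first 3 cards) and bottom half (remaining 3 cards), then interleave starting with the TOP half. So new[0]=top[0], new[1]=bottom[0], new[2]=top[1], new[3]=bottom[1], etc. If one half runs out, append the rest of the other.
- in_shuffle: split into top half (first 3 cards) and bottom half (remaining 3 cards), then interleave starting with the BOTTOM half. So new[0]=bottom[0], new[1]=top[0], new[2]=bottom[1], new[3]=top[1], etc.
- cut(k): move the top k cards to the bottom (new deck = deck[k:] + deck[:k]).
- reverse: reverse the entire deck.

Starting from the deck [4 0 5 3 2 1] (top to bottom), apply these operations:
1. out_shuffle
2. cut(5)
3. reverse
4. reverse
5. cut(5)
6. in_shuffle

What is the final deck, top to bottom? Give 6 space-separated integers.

Answer: 3 5 0 1 2 4

Derivation:
After op 1 (out_shuffle): [4 3 0 2 5 1]
After op 2 (cut(5)): [1 4 3 0 2 5]
After op 3 (reverse): [5 2 0 3 4 1]
After op 4 (reverse): [1 4 3 0 2 5]
After op 5 (cut(5)): [5 1 4 3 0 2]
After op 6 (in_shuffle): [3 5 0 1 2 4]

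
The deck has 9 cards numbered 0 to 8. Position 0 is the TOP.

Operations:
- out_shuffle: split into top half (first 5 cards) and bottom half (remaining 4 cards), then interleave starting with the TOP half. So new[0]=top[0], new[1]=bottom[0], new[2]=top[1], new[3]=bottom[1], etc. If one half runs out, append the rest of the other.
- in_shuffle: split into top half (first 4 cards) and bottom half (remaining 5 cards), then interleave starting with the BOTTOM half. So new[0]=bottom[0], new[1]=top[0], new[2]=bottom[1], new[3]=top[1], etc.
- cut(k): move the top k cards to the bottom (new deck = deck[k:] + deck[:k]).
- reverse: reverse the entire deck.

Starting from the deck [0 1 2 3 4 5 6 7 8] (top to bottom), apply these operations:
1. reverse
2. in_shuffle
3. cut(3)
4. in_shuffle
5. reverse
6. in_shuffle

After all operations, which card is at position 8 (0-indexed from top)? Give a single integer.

Answer: 5

Derivation:
After op 1 (reverse): [8 7 6 5 4 3 2 1 0]
After op 2 (in_shuffle): [4 8 3 7 2 6 1 5 0]
After op 3 (cut(3)): [7 2 6 1 5 0 4 8 3]
After op 4 (in_shuffle): [5 7 0 2 4 6 8 1 3]
After op 5 (reverse): [3 1 8 6 4 2 0 7 5]
After op 6 (in_shuffle): [4 3 2 1 0 8 7 6 5]
Position 8: card 5.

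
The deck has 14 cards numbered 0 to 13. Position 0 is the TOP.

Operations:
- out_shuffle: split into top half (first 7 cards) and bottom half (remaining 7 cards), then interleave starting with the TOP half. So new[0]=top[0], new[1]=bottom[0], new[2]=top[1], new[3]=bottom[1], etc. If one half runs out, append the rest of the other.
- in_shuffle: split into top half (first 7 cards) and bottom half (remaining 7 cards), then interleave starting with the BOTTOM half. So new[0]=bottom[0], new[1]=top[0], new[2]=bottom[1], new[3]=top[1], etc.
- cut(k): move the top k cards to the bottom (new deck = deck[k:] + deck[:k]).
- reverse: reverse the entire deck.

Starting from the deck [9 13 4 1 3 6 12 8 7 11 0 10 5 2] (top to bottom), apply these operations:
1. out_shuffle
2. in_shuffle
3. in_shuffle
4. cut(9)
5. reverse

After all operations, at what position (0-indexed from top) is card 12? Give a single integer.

Answer: 2

Derivation:
After op 1 (out_shuffle): [9 8 13 7 4 11 1 0 3 10 6 5 12 2]
After op 2 (in_shuffle): [0 9 3 8 10 13 6 7 5 4 12 11 2 1]
After op 3 (in_shuffle): [7 0 5 9 4 3 12 8 11 10 2 13 1 6]
After op 4 (cut(9)): [10 2 13 1 6 7 0 5 9 4 3 12 8 11]
After op 5 (reverse): [11 8 12 3 4 9 5 0 7 6 1 13 2 10]
Card 12 is at position 2.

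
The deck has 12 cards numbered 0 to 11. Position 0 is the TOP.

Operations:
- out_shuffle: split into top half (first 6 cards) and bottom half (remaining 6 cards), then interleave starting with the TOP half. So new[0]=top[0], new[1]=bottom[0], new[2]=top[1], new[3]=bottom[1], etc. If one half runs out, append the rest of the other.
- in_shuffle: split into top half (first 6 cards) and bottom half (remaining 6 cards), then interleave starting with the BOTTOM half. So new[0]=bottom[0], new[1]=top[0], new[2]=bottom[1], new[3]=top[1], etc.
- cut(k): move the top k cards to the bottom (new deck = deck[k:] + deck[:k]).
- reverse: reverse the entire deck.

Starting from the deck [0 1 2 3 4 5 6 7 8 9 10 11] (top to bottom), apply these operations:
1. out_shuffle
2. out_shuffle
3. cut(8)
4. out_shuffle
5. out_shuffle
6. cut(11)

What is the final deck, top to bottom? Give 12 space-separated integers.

Answer: 10 2 11 6 4 5 0 9 7 8 3 1

Derivation:
After op 1 (out_shuffle): [0 6 1 7 2 8 3 9 4 10 5 11]
After op 2 (out_shuffle): [0 3 6 9 1 4 7 10 2 5 8 11]
After op 3 (cut(8)): [2 5 8 11 0 3 6 9 1 4 7 10]
After op 4 (out_shuffle): [2 6 5 9 8 1 11 4 0 7 3 10]
After op 5 (out_shuffle): [2 11 6 4 5 0 9 7 8 3 1 10]
After op 6 (cut(11)): [10 2 11 6 4 5 0 9 7 8 3 1]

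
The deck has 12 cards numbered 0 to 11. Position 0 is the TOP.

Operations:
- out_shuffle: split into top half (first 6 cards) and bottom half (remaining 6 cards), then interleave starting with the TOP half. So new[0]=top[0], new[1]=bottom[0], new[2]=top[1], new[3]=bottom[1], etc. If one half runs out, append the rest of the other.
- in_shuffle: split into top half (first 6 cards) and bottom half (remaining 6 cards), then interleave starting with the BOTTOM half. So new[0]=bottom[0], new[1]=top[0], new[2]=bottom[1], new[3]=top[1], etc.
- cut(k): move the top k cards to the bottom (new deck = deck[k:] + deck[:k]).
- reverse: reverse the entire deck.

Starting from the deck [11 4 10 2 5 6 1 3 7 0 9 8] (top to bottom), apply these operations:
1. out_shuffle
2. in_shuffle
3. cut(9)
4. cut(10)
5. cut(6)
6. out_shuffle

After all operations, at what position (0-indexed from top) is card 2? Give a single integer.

Answer: 11

Derivation:
After op 1 (out_shuffle): [11 1 4 3 10 7 2 0 5 9 6 8]
After op 2 (in_shuffle): [2 11 0 1 5 4 9 3 6 10 8 7]
After op 3 (cut(9)): [10 8 7 2 11 0 1 5 4 9 3 6]
After op 4 (cut(10)): [3 6 10 8 7 2 11 0 1 5 4 9]
After op 5 (cut(6)): [11 0 1 5 4 9 3 6 10 8 7 2]
After op 6 (out_shuffle): [11 3 0 6 1 10 5 8 4 7 9 2]
Card 2 is at position 11.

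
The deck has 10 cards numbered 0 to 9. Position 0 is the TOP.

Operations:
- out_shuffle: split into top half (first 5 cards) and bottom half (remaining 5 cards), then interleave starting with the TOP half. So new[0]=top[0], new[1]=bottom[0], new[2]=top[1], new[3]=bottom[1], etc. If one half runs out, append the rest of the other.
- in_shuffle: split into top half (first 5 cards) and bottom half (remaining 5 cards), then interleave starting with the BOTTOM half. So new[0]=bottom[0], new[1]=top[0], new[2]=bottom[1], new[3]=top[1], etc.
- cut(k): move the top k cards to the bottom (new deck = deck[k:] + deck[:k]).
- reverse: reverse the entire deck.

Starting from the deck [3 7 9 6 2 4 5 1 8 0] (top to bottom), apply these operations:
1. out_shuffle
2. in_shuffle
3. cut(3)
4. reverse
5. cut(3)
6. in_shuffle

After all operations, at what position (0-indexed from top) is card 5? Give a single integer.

Answer: 5

Derivation:
After op 1 (out_shuffle): [3 4 7 5 9 1 6 8 2 0]
After op 2 (in_shuffle): [1 3 6 4 8 7 2 5 0 9]
After op 3 (cut(3)): [4 8 7 2 5 0 9 1 3 6]
After op 4 (reverse): [6 3 1 9 0 5 2 7 8 4]
After op 5 (cut(3)): [9 0 5 2 7 8 4 6 3 1]
After op 6 (in_shuffle): [8 9 4 0 6 5 3 2 1 7]
Card 5 is at position 5.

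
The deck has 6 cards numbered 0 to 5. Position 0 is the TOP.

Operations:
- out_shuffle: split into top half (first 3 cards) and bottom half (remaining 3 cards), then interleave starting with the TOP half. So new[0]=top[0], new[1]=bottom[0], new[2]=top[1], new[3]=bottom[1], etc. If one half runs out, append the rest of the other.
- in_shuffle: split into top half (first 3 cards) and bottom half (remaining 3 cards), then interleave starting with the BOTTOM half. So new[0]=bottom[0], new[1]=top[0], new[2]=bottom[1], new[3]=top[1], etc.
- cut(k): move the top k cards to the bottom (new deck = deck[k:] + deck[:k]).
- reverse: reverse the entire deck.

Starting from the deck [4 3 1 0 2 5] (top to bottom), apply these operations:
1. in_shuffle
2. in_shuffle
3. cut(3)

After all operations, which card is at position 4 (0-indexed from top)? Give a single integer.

Answer: 0

Derivation:
After op 1 (in_shuffle): [0 4 2 3 5 1]
After op 2 (in_shuffle): [3 0 5 4 1 2]
After op 3 (cut(3)): [4 1 2 3 0 5]
Position 4: card 0.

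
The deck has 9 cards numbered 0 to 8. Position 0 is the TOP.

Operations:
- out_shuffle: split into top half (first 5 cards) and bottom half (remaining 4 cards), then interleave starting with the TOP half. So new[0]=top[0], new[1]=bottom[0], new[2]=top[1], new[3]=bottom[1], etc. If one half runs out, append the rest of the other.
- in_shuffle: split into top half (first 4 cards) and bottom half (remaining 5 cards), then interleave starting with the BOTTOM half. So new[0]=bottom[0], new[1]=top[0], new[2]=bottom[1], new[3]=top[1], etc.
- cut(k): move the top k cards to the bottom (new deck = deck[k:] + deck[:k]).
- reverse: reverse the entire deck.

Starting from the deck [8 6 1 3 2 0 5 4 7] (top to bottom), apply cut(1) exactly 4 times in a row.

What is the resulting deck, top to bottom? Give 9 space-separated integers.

Answer: 2 0 5 4 7 8 6 1 3

Derivation:
After op 1 (cut(1)): [6 1 3 2 0 5 4 7 8]
After op 2 (cut(1)): [1 3 2 0 5 4 7 8 6]
After op 3 (cut(1)): [3 2 0 5 4 7 8 6 1]
After op 4 (cut(1)): [2 0 5 4 7 8 6 1 3]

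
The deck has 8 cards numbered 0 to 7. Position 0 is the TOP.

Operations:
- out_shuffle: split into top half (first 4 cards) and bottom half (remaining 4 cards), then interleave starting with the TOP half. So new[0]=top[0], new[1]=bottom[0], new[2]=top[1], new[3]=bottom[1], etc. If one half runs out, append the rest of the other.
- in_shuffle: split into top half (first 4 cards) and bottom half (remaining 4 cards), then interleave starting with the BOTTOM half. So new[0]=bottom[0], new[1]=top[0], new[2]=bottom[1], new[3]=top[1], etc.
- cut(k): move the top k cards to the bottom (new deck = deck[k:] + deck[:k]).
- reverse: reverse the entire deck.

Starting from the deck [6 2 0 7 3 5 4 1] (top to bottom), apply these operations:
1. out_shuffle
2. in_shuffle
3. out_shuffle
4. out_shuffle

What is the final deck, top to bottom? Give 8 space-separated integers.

Answer: 0 4 7 1 6 3 2 5

Derivation:
After op 1 (out_shuffle): [6 3 2 5 0 4 7 1]
After op 2 (in_shuffle): [0 6 4 3 7 2 1 5]
After op 3 (out_shuffle): [0 7 6 2 4 1 3 5]
After op 4 (out_shuffle): [0 4 7 1 6 3 2 5]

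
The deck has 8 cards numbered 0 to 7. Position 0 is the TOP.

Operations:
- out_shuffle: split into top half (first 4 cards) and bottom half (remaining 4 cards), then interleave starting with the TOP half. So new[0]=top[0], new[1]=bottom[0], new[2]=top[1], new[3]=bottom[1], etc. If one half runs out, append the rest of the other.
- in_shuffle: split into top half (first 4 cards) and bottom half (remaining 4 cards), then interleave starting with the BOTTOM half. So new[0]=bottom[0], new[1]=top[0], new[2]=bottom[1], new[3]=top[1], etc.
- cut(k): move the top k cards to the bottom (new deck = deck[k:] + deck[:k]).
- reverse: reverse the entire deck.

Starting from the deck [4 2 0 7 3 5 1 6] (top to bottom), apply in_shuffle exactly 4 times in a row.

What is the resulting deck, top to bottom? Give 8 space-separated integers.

Answer: 7 6 0 1 2 5 4 3

Derivation:
After op 1 (in_shuffle): [3 4 5 2 1 0 6 7]
After op 2 (in_shuffle): [1 3 0 4 6 5 7 2]
After op 3 (in_shuffle): [6 1 5 3 7 0 2 4]
After op 4 (in_shuffle): [7 6 0 1 2 5 4 3]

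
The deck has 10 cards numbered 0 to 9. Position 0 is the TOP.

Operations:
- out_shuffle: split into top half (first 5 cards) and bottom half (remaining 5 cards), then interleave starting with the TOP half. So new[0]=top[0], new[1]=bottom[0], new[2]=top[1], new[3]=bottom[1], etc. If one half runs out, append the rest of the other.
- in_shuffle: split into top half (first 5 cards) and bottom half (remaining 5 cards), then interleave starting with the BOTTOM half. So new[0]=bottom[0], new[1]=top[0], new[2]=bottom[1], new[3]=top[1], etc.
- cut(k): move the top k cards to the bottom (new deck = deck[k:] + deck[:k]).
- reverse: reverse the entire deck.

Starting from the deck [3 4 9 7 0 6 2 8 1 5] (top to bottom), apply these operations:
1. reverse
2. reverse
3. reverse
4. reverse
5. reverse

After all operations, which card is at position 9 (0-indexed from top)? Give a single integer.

After op 1 (reverse): [5 1 8 2 6 0 7 9 4 3]
After op 2 (reverse): [3 4 9 7 0 6 2 8 1 5]
After op 3 (reverse): [5 1 8 2 6 0 7 9 4 3]
After op 4 (reverse): [3 4 9 7 0 6 2 8 1 5]
After op 5 (reverse): [5 1 8 2 6 0 7 9 4 3]
Position 9: card 3.

Answer: 3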